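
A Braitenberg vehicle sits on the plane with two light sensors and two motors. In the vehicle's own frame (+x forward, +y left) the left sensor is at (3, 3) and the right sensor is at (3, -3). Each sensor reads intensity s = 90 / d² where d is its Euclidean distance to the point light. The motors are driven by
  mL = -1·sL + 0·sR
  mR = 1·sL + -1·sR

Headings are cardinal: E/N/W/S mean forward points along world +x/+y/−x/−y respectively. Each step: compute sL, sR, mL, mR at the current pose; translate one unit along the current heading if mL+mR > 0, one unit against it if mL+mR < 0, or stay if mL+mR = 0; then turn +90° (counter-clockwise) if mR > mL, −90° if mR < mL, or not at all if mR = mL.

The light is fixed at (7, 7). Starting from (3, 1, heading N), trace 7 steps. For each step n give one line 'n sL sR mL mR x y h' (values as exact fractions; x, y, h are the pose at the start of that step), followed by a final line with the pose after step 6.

n=0: pose=(3,1,N); sL=45/29, sR=9; mL=-45/29, mR=-216/29; mL+mR=-9 → advance -1; mR−mL=-171/29 → turn -1·90°
n=1: pose=(3,0,E); sL=90/17, sR=90/101; mL=-90/17, mR=7560/1717; mL+mR=-90/101 → advance -1; mR−mL=16650/1717 → turn +1·90°
n=2: pose=(2,0,N); sL=9/8, sR=9/2; mL=-9/8, mR=-27/8; mL+mR=-9/2 → advance -1; mR−mL=-9/4 → turn -1·90°
n=3: pose=(2,-1,E); sL=90/29, sR=18/25; mL=-90/29, mR=1728/725; mL+mR=-18/25 → advance -1; mR−mL=3978/725 → turn +1·90°
n=4: pose=(1,-1,N); sL=45/53, sR=45/17; mL=-45/53, mR=-1620/901; mL+mR=-45/17 → advance -1; mR−mL=-855/901 → turn -1·90°
n=5: pose=(1,-2,E); sL=2, sR=10/17; mL=-2, mR=24/17; mL+mR=-10/17 → advance -1; mR−mL=58/17 → turn +1·90°
n=6: pose=(0,-2,N); sL=45/68, sR=45/26; mL=-45/68, mR=-945/884; mL+mR=-45/26 → advance -1; mR−mL=-90/221 → turn -1·90°

0 45/29 9 -45/29 -216/29 3 1 N
1 90/17 90/101 -90/17 7560/1717 3 0 E
2 9/8 9/2 -9/8 -27/8 2 0 N
3 90/29 18/25 -90/29 1728/725 2 -1 E
4 45/53 45/17 -45/53 -1620/901 1 -1 N
5 2 10/17 -2 24/17 1 -2 E
6 45/68 45/26 -45/68 -945/884 0 -2 N
final 0 -3 E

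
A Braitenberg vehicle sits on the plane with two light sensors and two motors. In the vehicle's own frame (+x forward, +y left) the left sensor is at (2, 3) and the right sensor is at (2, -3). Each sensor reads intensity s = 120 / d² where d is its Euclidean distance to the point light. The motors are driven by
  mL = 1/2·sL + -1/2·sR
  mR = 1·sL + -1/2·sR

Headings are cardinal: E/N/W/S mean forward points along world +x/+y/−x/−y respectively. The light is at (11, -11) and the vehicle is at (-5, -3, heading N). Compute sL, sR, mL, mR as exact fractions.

left sensor world pos  = (-8, -1); dL² = 461
right sensor world pos = (-2, -1); dR² = 269
sL = 120/461 = 120/461
sR = 120/269 = 120/269
mL = 1/2·sL + -1/2·sR = -11520/124009
mR = 1·sL + -1/2·sR = 4620/124009

120/461 120/269 -11520/124009 4620/124009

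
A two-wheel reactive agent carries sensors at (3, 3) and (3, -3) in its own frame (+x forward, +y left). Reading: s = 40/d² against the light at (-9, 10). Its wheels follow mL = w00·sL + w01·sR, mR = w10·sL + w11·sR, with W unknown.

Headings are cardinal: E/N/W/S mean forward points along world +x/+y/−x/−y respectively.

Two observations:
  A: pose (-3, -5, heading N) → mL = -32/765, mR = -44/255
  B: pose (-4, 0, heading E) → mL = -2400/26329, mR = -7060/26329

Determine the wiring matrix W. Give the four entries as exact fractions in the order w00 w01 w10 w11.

-1/2 1/2 -1 1/2

obs A: pose=(-3,-5,N) → sL=40/153, sR=8/45, mL=-32/765, mR=-44/255
obs B: pose=(-4,0,E) → sL=40/113, sR=40/233, mL=-2400/26329, mR=-7060/26329
sensor matrix S = [[40/153, 8/45], [40/113, 40/233]]; det S = -72704/4028337
solve [mL_A; mL_B] = S·[w00; w01] and [mR_A; mR_B] = S·[w10; w11]:
  w00 = -1/2, w01 = 1/2, w10 = -1, w11 = 1/2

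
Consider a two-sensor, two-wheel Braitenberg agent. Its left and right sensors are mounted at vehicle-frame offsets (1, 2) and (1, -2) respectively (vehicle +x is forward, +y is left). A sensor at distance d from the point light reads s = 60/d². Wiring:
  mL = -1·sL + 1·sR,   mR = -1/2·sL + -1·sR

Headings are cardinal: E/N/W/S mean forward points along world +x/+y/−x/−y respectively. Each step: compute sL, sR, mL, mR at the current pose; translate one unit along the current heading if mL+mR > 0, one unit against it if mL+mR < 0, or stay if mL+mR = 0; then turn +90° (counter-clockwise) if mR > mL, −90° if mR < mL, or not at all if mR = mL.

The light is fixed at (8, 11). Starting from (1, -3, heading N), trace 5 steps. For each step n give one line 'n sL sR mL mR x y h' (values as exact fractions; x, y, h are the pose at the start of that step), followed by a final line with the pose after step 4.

n=0: pose=(1,-3,N); sL=6/25, sR=30/97; mL=168/2425, mR=-1041/2425; mL+mR=-9/25 → advance -1; mR−mL=-1209/2425 → turn -1·90°
n=1: pose=(1,-4,E); sL=12/41, sR=12/65; mL=-288/2665, mR=-882/2665; mL+mR=-18/41 → advance -1; mR−mL=-594/2665 → turn -1·90°
n=2: pose=(0,-4,S); sL=15/73, sR=15/89; mL=-240/6497, mR=-3525/12994; mL+mR=-45/146 → advance -1; mR−mL=-3045/12994 → turn -1·90°
n=3: pose=(0,-3,W); sL=60/337, sR=4/15; mL=448/5055, mR=-1798/5055; mL+mR=-90/337 → advance -1; mR−mL=-2246/5055 → turn -1·90°
n=4: pose=(1,-3,N); sL=6/25, sR=30/97; mL=168/2425, mR=-1041/2425; mL+mR=-9/25 → advance -1; mR−mL=-1209/2425 → turn -1·90°

0 6/25 30/97 168/2425 -1041/2425 1 -3 N
1 12/41 12/65 -288/2665 -882/2665 1 -4 E
2 15/73 15/89 -240/6497 -3525/12994 0 -4 S
3 60/337 4/15 448/5055 -1798/5055 0 -3 W
4 6/25 30/97 168/2425 -1041/2425 1 -3 N
final 1 -4 E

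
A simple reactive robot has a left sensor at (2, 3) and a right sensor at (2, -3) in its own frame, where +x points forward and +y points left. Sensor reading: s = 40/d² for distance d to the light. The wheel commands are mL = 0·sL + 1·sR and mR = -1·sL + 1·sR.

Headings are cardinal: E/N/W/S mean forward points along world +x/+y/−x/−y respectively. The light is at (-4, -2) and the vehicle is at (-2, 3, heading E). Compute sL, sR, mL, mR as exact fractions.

left sensor world pos  = (0, 6); dL² = 80
right sensor world pos = (0, 0); dR² = 20
sL = 40/80 = 1/2
sR = 40/20 = 2
mL = 0·sL + 1·sR = 2
mR = -1·sL + 1·sR = 3/2

1/2 2 2 3/2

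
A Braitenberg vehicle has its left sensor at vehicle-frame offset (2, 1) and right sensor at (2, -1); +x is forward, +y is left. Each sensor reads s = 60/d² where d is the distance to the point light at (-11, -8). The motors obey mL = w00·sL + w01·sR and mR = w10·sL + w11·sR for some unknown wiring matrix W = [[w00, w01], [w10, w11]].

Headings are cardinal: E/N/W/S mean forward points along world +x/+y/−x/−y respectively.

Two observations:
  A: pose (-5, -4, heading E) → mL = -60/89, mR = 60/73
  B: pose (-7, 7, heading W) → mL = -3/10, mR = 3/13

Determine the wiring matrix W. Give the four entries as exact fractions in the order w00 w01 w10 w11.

-1 0 0 1

obs A: pose=(-5,-4,E) → sL=60/89, sR=60/73, mL=-60/89, mR=60/73
obs B: pose=(-7,7,W) → sL=3/10, sR=3/13, mL=-3/10, mR=3/13
sensor matrix S = [[60/89, 60/73], [3/10, 3/13]]; det S = -7686/84461
solve [mL_A; mL_B] = S·[w00; w01] and [mR_A; mR_B] = S·[w10; w11]:
  w00 = -1, w01 = 0, w10 = 0, w11 = 1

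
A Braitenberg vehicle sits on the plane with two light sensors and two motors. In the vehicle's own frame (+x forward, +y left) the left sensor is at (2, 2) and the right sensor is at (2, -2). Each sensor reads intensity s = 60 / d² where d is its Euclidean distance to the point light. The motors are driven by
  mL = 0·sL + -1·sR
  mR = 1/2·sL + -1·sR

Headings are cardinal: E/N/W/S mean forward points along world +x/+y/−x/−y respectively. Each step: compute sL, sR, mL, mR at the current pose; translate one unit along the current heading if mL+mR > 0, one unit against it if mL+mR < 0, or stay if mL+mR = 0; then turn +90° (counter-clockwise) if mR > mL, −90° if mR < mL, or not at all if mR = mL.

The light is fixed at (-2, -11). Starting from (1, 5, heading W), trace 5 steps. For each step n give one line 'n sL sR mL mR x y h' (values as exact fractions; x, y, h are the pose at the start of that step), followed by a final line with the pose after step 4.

0 60/197 12/65 -12/65 -414/12805 1 5 W
1 15/58 3/10 -3/10 -99/580 2 5 S
2 60/397 20/87 -20/87 -5330/34539 2 6 E
3 30/181 30/193 -30/193 -2535/34933 1 6 N
4 60/197 12/65 -12/65 -414/12805 1 5 W
final 2 5 S

n=0: pose=(1,5,W); sL=60/197, sR=12/65; mL=-12/65, mR=-414/12805; mL+mR=-2778/12805 → advance -1; mR−mL=30/197 → turn +1·90°
n=1: pose=(2,5,S); sL=15/58, sR=3/10; mL=-3/10, mR=-99/580; mL+mR=-273/580 → advance -1; mR−mL=15/116 → turn +1·90°
n=2: pose=(2,6,E); sL=60/397, sR=20/87; mL=-20/87, mR=-5330/34539; mL+mR=-13270/34539 → advance -1; mR−mL=30/397 → turn +1·90°
n=3: pose=(1,6,N); sL=30/181, sR=30/193; mL=-30/193, mR=-2535/34933; mL+mR=-7965/34933 → advance -1; mR−mL=15/181 → turn +1·90°
n=4: pose=(1,5,W); sL=60/197, sR=12/65; mL=-12/65, mR=-414/12805; mL+mR=-2778/12805 → advance -1; mR−mL=30/197 → turn +1·90°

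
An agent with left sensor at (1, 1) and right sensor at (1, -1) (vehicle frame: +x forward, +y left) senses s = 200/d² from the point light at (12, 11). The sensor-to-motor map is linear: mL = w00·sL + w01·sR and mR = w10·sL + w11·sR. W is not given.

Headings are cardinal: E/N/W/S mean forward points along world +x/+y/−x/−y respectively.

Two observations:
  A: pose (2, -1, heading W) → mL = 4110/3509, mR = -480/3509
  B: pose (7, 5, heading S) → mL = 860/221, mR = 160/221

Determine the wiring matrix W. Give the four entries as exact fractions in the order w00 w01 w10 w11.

obs A: pose=(2,-1,W) → sL=20/29, sR=100/121, mL=4110/3509, mR=-480/3509
obs B: pose=(7,5,S) → sL=40/13, sR=40/17, mL=860/221, mR=160/221
sensor matrix S = [[20/29, 100/121], [40/13, 40/17]]; det S = -713600/775489
solve [mL_A; mL_B] = S·[w00; w01] and [mR_A; mR_B] = S·[w10; w11]:
  w00 = 1/2, w01 = 1, w10 = 1, w11 = -1

1/2 1 1 -1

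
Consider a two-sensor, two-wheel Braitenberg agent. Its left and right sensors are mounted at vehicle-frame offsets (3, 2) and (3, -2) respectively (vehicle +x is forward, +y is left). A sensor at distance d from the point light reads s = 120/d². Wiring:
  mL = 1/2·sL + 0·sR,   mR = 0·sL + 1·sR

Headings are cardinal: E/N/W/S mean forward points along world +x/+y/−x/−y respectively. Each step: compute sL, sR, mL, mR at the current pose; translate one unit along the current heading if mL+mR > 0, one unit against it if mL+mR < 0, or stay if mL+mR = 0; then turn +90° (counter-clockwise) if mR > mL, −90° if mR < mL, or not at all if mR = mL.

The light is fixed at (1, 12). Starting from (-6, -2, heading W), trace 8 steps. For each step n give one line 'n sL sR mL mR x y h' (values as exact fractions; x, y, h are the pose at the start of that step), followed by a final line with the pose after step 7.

0 30/89 30/61 15/89 30/61 -6 -2 W
1 24/65 120/389 12/65 120/389 -7 -2 S
2 60/97 60/157 30/97 60/157 -7 -3 E
3 8/15 120/169 4/15 120/169 -6 -3 N
4 30/89 30/61 15/89 30/61 -6 -2 W
5 24/65 120/389 12/65 120/389 -7 -2 S
6 60/97 60/157 30/97 60/157 -7 -3 E
7 8/15 120/169 4/15 120/169 -6 -3 N
final -6 -2 W

n=0: pose=(-6,-2,W); sL=30/89, sR=30/61; mL=15/89, mR=30/61; mL+mR=3585/5429 → advance +1; mR−mL=1755/5429 → turn +1·90°
n=1: pose=(-7,-2,S); sL=24/65, sR=120/389; mL=12/65, mR=120/389; mL+mR=12468/25285 → advance +1; mR−mL=3132/25285 → turn +1·90°
n=2: pose=(-7,-3,E); sL=60/97, sR=60/157; mL=30/97, mR=60/157; mL+mR=10530/15229 → advance +1; mR−mL=1110/15229 → turn +1·90°
n=3: pose=(-6,-3,N); sL=8/15, sR=120/169; mL=4/15, mR=120/169; mL+mR=2476/2535 → advance +1; mR−mL=1124/2535 → turn +1·90°
n=4: pose=(-6,-2,W); sL=30/89, sR=30/61; mL=15/89, mR=30/61; mL+mR=3585/5429 → advance +1; mR−mL=1755/5429 → turn +1·90°
n=5: pose=(-7,-2,S); sL=24/65, sR=120/389; mL=12/65, mR=120/389; mL+mR=12468/25285 → advance +1; mR−mL=3132/25285 → turn +1·90°
n=6: pose=(-7,-3,E); sL=60/97, sR=60/157; mL=30/97, mR=60/157; mL+mR=10530/15229 → advance +1; mR−mL=1110/15229 → turn +1·90°
n=7: pose=(-6,-3,N); sL=8/15, sR=120/169; mL=4/15, mR=120/169; mL+mR=2476/2535 → advance +1; mR−mL=1124/2535 → turn +1·90°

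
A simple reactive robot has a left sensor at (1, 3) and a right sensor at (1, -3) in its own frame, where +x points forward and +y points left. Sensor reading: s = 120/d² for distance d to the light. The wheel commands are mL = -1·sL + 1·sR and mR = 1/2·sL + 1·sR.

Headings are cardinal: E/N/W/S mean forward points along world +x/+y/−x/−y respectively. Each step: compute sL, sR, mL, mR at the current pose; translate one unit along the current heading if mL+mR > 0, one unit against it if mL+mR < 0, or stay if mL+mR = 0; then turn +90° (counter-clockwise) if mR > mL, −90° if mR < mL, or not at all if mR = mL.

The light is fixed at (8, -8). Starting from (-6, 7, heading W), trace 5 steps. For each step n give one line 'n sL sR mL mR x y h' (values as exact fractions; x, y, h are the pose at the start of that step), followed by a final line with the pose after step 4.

0 40/123 40/183 -800/7503 2860/7503 -6 7 W
1 6/17 3/13 -27/221 90/221 -7 7 S
2 24/97 120/317 4032/30749 15444/30749 -7 6 E
3 60/257 60/173 5040/44461 20610/44461 -6 6 N
4 40/123 40/183 -800/7503 2860/7503 -6 7 W
final -7 7 S

n=0: pose=(-6,7,W); sL=40/123, sR=40/183; mL=-800/7503, mR=2860/7503; mL+mR=2060/7503 → advance +1; mR−mL=20/41 → turn +1·90°
n=1: pose=(-7,7,S); sL=6/17, sR=3/13; mL=-27/221, mR=90/221; mL+mR=63/221 → advance +1; mR−mL=9/17 → turn +1·90°
n=2: pose=(-7,6,E); sL=24/97, sR=120/317; mL=4032/30749, mR=15444/30749; mL+mR=19476/30749 → advance +1; mR−mL=36/97 → turn +1·90°
n=3: pose=(-6,6,N); sL=60/257, sR=60/173; mL=5040/44461, mR=20610/44461; mL+mR=25650/44461 → advance +1; mR−mL=90/257 → turn +1·90°
n=4: pose=(-6,7,W); sL=40/123, sR=40/183; mL=-800/7503, mR=2860/7503; mL+mR=2060/7503 → advance +1; mR−mL=20/41 → turn +1·90°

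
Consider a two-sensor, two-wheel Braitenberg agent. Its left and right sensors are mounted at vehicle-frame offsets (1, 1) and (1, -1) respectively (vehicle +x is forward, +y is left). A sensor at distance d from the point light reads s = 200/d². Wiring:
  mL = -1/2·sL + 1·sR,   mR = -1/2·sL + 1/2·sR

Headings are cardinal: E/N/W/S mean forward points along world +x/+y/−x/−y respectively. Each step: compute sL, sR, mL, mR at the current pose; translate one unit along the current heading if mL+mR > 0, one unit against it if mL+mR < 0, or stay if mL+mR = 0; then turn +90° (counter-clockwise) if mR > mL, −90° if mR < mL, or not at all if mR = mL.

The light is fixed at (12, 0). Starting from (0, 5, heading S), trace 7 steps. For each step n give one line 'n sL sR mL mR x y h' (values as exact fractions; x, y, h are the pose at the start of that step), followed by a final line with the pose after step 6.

n=0: pose=(0,5,S); sL=200/137, sR=40/37; mL=1780/5069, mR=-960/5069; mL+mR=820/5069 → advance +1; mR−mL=-20/37 → turn -1·90°
n=1: pose=(0,4,W); sL=100/89, sR=100/97; mL=4050/8633, mR=-400/8633; mL+mR=3650/8633 → advance +1; mR−mL=-50/97 → turn -1·90°
n=2: pose=(-1,4,N); sL=200/221, sR=200/169; mL=2100/2873, mR=400/2873; mL+mR=2500/2873 → advance +1; mR−mL=-100/169 → turn -1·90°
n=3: pose=(-1,5,E); sL=10/9, sR=5/4; mL=25/36, mR=5/72; mL+mR=55/72 → advance +1; mR−mL=-5/8 → turn -1·90°
n=4: pose=(0,5,S); sL=200/137, sR=40/37; mL=1780/5069, mR=-960/5069; mL+mR=820/5069 → advance +1; mR−mL=-20/37 → turn -1·90°
n=5: pose=(0,4,W); sL=100/89, sR=100/97; mL=4050/8633, mR=-400/8633; mL+mR=3650/8633 → advance +1; mR−mL=-50/97 → turn -1·90°
n=6: pose=(-1,4,N); sL=200/221, sR=200/169; mL=2100/2873, mR=400/2873; mL+mR=2500/2873 → advance +1; mR−mL=-100/169 → turn -1·90°

0 200/137 40/37 1780/5069 -960/5069 0 5 S
1 100/89 100/97 4050/8633 -400/8633 0 4 W
2 200/221 200/169 2100/2873 400/2873 -1 4 N
3 10/9 5/4 25/36 5/72 -1 5 E
4 200/137 40/37 1780/5069 -960/5069 0 5 S
5 100/89 100/97 4050/8633 -400/8633 0 4 W
6 200/221 200/169 2100/2873 400/2873 -1 4 N
final -1 5 E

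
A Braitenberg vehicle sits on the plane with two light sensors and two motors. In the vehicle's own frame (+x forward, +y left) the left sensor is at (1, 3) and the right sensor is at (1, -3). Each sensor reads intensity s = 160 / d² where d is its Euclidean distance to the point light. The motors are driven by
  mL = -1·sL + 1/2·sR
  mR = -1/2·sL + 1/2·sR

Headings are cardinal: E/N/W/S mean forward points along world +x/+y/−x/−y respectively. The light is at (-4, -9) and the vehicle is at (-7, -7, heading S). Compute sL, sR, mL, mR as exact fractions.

160 160/37 -5840/37 -2880/37

left sensor world pos  = (-4, -8); dL² = 1
right sensor world pos = (-10, -8); dR² = 37
sL = 160/1 = 160
sR = 160/37 = 160/37
mL = -1·sL + 1/2·sR = -5840/37
mR = -1/2·sL + 1/2·sR = -2880/37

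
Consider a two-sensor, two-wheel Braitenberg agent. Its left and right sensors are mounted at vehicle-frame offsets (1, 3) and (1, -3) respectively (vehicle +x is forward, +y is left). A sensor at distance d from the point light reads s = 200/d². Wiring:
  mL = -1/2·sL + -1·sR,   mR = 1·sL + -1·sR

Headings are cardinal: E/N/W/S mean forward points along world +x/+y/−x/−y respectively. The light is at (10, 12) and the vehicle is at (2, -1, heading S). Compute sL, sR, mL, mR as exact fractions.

200/221 200/317 -75900/70057 19200/70057

left sensor world pos  = (5, -2); dL² = 221
right sensor world pos = (-1, -2); dR² = 317
sL = 200/221 = 200/221
sR = 200/317 = 200/317
mL = -1/2·sL + -1·sR = -75900/70057
mR = 1·sL + -1·sR = 19200/70057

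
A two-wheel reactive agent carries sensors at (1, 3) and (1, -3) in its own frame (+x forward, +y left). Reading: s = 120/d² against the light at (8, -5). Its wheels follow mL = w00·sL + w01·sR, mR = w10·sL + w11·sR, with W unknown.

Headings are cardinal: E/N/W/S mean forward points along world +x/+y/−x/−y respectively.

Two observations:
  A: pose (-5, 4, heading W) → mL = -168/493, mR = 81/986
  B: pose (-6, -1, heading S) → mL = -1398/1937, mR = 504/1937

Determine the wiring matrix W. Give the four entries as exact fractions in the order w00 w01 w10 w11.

obs A: pose=(-5,4,W) → sL=15/29, sR=6/17, mL=-168/493, mR=81/986
obs B: pose=(-6,-1,S) → sL=12/13, sR=60/149, mL=-1398/1937, mR=504/1937
sensor matrix S = [[15/29, 6/17], [12/13, 60/149]]; det S = -112212/954941
solve [mL_A; mL_B] = S·[w00; w01] and [mR_A; mR_B] = S·[w10; w11]:
  w00 = -1, w01 = 1/2, w10 = 1/2, w11 = -1/2

-1 1/2 1/2 -1/2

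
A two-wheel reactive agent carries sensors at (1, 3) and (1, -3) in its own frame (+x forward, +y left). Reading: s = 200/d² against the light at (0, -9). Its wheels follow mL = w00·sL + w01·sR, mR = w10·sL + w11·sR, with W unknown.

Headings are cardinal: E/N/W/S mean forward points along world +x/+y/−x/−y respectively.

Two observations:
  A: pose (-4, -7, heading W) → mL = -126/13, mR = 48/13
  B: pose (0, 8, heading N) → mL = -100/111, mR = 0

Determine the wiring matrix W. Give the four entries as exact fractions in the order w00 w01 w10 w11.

-1 -1/2 1 -1

obs A: pose=(-4,-7,W) → sL=100/13, sR=4, mL=-126/13, mR=48/13
obs B: pose=(0,8,N) → sL=200/333, sR=200/333, mL=-100/111, mR=0
sensor matrix S = [[100/13, 4], [200/333, 200/333]]; det S = 3200/1443
solve [mL_A; mL_B] = S·[w00; w01] and [mR_A; mR_B] = S·[w10; w11]:
  w00 = -1, w01 = -1/2, w10 = 1, w11 = -1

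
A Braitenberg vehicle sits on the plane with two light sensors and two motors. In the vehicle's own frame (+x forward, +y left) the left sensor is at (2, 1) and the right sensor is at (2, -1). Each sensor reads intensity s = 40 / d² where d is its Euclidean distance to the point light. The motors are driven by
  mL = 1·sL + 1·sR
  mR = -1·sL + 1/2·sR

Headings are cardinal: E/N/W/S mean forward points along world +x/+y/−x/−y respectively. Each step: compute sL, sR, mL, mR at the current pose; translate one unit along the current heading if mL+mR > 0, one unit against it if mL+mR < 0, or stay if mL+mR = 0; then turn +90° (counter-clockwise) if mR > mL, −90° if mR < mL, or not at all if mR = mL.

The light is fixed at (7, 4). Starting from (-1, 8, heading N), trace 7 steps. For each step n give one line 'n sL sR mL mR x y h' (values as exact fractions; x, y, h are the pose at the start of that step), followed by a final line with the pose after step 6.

n=0: pose=(-1,8,N); sL=40/117, sR=8/17; mL=1616/1989, mR=-212/1989; mL+mR=12/17 → advance +1; mR−mL=-1828/1989 → turn -1·90°
n=1: pose=(-1,9,E); sL=5/9, sR=10/13; mL=155/117, mR=-20/117; mL+mR=15/13 → advance +1; mR−mL=-175/117 → turn -1·90°
n=2: pose=(0,9,S); sL=8/9, sR=40/73; mL=944/657, mR=-404/657; mL+mR=60/73 → advance +1; mR−mL=-1348/657 → turn -1·90°
n=3: pose=(0,8,W); sL=4/9, sR=20/53; mL=392/477, mR=-122/477; mL+mR=30/53 → advance +1; mR−mL=-514/477 → turn -1·90°
n=4: pose=(-1,8,N); sL=40/117, sR=8/17; mL=1616/1989, mR=-212/1989; mL+mR=12/17 → advance +1; mR−mL=-1828/1989 → turn -1·90°
n=5: pose=(-1,9,E); sL=5/9, sR=10/13; mL=155/117, mR=-20/117; mL+mR=15/13 → advance +1; mR−mL=-175/117 → turn -1·90°
n=6: pose=(0,9,S); sL=8/9, sR=40/73; mL=944/657, mR=-404/657; mL+mR=60/73 → advance +1; mR−mL=-1348/657 → turn -1·90°

0 40/117 8/17 1616/1989 -212/1989 -1 8 N
1 5/9 10/13 155/117 -20/117 -1 9 E
2 8/9 40/73 944/657 -404/657 0 9 S
3 4/9 20/53 392/477 -122/477 0 8 W
4 40/117 8/17 1616/1989 -212/1989 -1 8 N
5 5/9 10/13 155/117 -20/117 -1 9 E
6 8/9 40/73 944/657 -404/657 0 9 S
final 0 8 W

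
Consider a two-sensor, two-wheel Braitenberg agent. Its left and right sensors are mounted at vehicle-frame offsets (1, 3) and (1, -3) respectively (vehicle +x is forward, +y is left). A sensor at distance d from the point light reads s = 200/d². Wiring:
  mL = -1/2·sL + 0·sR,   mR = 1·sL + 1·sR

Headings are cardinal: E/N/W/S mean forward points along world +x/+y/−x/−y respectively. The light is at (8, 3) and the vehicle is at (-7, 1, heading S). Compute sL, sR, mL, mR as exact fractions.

200/153 200/333 -100/153 1200/629

left sensor world pos  = (-4, 0); dL² = 153
right sensor world pos = (-10, 0); dR² = 333
sL = 200/153 = 200/153
sR = 200/333 = 200/333
mL = -1/2·sL + 0·sR = -100/153
mR = 1·sL + 1·sR = 1200/629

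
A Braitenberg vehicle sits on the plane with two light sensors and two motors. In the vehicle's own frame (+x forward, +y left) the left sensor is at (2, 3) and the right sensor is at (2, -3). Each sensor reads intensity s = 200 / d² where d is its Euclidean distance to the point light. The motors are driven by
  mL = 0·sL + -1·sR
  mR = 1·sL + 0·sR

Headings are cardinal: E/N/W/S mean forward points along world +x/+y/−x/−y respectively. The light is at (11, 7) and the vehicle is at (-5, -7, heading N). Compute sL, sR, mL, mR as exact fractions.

40/101 200/313 -200/313 40/101

left sensor world pos  = (-8, -5); dL² = 505
right sensor world pos = (-2, -5); dR² = 313
sL = 200/505 = 40/101
sR = 200/313 = 200/313
mL = 0·sL + -1·sR = -200/313
mR = 1·sL + 0·sR = 40/101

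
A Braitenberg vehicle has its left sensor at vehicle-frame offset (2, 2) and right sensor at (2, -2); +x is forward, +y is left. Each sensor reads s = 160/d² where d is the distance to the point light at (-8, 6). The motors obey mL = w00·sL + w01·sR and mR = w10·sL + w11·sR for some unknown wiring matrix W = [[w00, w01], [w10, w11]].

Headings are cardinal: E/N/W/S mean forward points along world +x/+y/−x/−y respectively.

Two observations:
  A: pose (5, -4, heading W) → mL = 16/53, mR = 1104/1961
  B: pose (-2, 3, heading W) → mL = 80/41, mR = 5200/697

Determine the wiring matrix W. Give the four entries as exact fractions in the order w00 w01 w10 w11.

obs A: pose=(5,-4,W) → sL=32/53, sR=32/37, mL=16/53, mR=1104/1961
obs B: pose=(-2,3,W) → sL=160/41, sR=160/17, mL=80/41, mR=5200/697
sensor matrix S = [[32/53, 32/37], [160/41, 160/17]]; det S = 3153920/1366817
solve [mL_A; mL_B] = S·[w00; w01] and [mR_A; mR_B] = S·[w10; w11]:
  w00 = 1/2, w01 = 0, w10 = -1/2, w11 = 1

1/2 0 -1/2 1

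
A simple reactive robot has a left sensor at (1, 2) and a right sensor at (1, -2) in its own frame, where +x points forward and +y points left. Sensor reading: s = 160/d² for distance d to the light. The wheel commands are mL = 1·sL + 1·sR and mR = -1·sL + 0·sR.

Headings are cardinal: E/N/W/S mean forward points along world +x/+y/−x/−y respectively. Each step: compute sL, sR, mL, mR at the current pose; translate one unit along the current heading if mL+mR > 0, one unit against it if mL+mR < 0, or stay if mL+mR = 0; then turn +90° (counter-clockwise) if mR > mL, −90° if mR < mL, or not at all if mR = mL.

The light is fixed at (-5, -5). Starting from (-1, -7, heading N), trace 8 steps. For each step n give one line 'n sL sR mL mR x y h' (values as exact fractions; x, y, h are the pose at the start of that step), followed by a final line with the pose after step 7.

n=0: pose=(-1,-7,N); sL=32, sR=160/37; mL=1344/37, mR=-32; mL+mR=160/37 → advance +1; mR−mL=-2528/37 → turn -1·90°
n=1: pose=(-1,-6,E); sL=80/13, sR=80/17; mL=2400/221, mR=-80/13; mL+mR=80/17 → advance +1; mR−mL=-3760/221 → turn -1·90°
n=2: pose=(0,-6,S); sL=160/53, sR=160/13; mL=10560/689, mR=-160/53; mL+mR=160/13 → advance +1; mR−mL=-12640/689 → turn -1·90°
n=3: pose=(0,-7,W); sL=5, sR=10; mL=15, mR=-5; mL+mR=10 → advance +1; mR−mL=-20 → turn -1·90°
n=4: pose=(-1,-7,N); sL=32, sR=160/37; mL=1344/37, mR=-32; mL+mR=160/37 → advance +1; mR−mL=-2528/37 → turn -1·90°
n=5: pose=(-1,-6,E); sL=80/13, sR=80/17; mL=2400/221, mR=-80/13; mL+mR=80/17 → advance +1; mR−mL=-3760/221 → turn -1·90°
n=6: pose=(0,-6,S); sL=160/53, sR=160/13; mL=10560/689, mR=-160/53; mL+mR=160/13 → advance +1; mR−mL=-12640/689 → turn -1·90°
n=7: pose=(0,-7,W); sL=5, sR=10; mL=15, mR=-5; mL+mR=10 → advance +1; mR−mL=-20 → turn -1·90°

0 32 160/37 1344/37 -32 -1 -7 N
1 80/13 80/17 2400/221 -80/13 -1 -6 E
2 160/53 160/13 10560/689 -160/53 0 -6 S
3 5 10 15 -5 0 -7 W
4 32 160/37 1344/37 -32 -1 -7 N
5 80/13 80/17 2400/221 -80/13 -1 -6 E
6 160/53 160/13 10560/689 -160/53 0 -6 S
7 5 10 15 -5 0 -7 W
final -1 -7 N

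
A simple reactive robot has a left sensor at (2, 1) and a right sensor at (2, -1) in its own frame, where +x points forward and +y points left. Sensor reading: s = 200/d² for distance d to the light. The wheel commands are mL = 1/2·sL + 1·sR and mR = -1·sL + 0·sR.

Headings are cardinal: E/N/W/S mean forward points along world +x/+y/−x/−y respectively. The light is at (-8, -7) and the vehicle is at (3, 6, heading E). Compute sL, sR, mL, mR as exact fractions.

40/73 200/313 20860/22849 -40/73

left sensor world pos  = (5, 7); dL² = 365
right sensor world pos = (5, 5); dR² = 313
sL = 200/365 = 40/73
sR = 200/313 = 200/313
mL = 1/2·sL + 1·sR = 20860/22849
mR = -1·sL + 0·sR = -40/73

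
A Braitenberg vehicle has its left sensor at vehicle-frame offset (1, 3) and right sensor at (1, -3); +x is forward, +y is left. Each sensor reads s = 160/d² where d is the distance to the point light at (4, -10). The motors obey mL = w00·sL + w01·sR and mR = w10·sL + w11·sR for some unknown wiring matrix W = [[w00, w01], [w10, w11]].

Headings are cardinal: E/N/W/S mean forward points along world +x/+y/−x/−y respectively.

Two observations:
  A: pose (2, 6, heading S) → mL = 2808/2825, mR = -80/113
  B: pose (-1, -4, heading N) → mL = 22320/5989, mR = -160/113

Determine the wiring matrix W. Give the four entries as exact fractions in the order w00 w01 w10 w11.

1/2 1 -1 0

obs A: pose=(2,6,S) → sL=80/113, sR=16/25, mL=2808/2825, mR=-80/113
obs B: pose=(-1,-4,N) → sL=160/113, sR=160/53, mL=22320/5989, mR=-160/113
sensor matrix S = [[80/113, 16/25], [160/113, 160/53]]; det S = 36864/29945
solve [mL_A; mL_B] = S·[w00; w01] and [mR_A; mR_B] = S·[w10; w11]:
  w00 = 1/2, w01 = 1, w10 = -1, w11 = 0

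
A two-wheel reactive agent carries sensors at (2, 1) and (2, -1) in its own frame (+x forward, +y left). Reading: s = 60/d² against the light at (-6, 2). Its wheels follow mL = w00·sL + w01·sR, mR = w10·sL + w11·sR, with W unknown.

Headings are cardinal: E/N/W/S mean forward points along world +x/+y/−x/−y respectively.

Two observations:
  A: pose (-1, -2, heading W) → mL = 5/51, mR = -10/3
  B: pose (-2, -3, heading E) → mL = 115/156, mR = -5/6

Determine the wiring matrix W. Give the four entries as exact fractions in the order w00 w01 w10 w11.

obs A: pose=(-1,-2,W) → sL=30/17, sR=10/3, mL=5/51, mR=-10/3
obs B: pose=(-2,-3,E) → sL=15/13, sR=5/6, mL=115/156, mR=-5/6
sensor matrix S = [[30/17, 10/3], [15/13, 5/6]]; det S = -525/221
solve [mL_A; mL_B] = S·[w00; w01] and [mR_A; mR_B] = S·[w10; w11]:
  w00 = 1, w01 = -1/2, w10 = 0, w11 = -1

1 -1/2 0 -1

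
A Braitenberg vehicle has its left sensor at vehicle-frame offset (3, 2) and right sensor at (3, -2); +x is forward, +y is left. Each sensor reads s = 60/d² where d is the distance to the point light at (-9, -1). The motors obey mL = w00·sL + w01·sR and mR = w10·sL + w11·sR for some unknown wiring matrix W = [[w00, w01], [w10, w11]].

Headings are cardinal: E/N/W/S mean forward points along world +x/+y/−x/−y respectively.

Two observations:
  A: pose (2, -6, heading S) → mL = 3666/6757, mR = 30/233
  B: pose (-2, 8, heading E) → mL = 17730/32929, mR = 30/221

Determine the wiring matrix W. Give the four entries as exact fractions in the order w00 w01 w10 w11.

1/2 1 1/2 0

obs A: pose=(2,-6,S) → sL=60/233, sR=12/29, mL=3666/6757, mR=30/233
obs B: pose=(-2,8,E) → sL=60/221, sR=60/149, mL=17730/32929, mR=30/221
sensor matrix S = [[60/233, 12/29], [60/221, 60/149]]; det S = -1923840/222501253
solve [mL_A; mL_B] = S·[w00; w01] and [mR_A; mR_B] = S·[w10; w11]:
  w00 = 1/2, w01 = 1, w10 = 1/2, w11 = 0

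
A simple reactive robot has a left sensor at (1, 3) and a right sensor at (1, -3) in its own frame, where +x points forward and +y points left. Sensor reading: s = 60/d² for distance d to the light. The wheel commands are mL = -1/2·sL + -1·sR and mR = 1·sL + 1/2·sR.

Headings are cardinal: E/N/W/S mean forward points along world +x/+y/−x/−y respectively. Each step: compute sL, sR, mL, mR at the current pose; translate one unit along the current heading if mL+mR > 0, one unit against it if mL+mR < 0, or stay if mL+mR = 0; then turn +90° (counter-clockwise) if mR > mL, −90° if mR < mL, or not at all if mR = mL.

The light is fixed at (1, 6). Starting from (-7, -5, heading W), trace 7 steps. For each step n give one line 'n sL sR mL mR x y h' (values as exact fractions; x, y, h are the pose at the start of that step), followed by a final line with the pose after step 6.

n=0: pose=(-7,-5,W); sL=60/277, sR=12/29; mL=-4194/8033, mR=3402/8033; mL+mR=-792/8033 → advance -1; mR−mL=7596/8033 → turn +1·90°
n=1: pose=(-6,-5,S); sL=3/8, sR=15/61; mL=-423/976, mR=243/488; mL+mR=63/976 → advance +1; mR−mL=909/976 → turn +1·90°
n=2: pose=(-6,-6,E); sL=20/39, sR=20/87; mL=-550/1131, mR=710/1131; mL+mR=160/1131 → advance +1; mR−mL=420/377 → turn +1·90°
n=3: pose=(-5,-6,N); sL=30/101, sR=6/13; mL=-801/1313, mR=693/1313; mL+mR=-108/1313 → advance -1; mR−mL=1494/1313 → turn +1·90°
n=4: pose=(-5,-7,W); sL=12/61, sR=60/149; mL=-4554/9089, mR=3618/9089; mL+mR=-936/9089 → advance -1; mR−mL=8172/9089 → turn +1·90°
n=5: pose=(-4,-7,S); sL=3/10, sR=3/13; mL=-99/260, mR=27/65; mL+mR=9/260 → advance +1; mR−mL=207/260 → turn +1·90°
n=6: pose=(-4,-8,E); sL=60/137, sR=12/61; mL=-3474/8357, mR=4482/8357; mL+mR=1008/8357 → advance +1; mR−mL=7956/8357 → turn +1·90°

0 60/277 12/29 -4194/8033 3402/8033 -7 -5 W
1 3/8 15/61 -423/976 243/488 -6 -5 S
2 20/39 20/87 -550/1131 710/1131 -6 -6 E
3 30/101 6/13 -801/1313 693/1313 -5 -6 N
4 12/61 60/149 -4554/9089 3618/9089 -5 -7 W
5 3/10 3/13 -99/260 27/65 -4 -7 S
6 60/137 12/61 -3474/8357 4482/8357 -4 -8 E
final -3 -8 N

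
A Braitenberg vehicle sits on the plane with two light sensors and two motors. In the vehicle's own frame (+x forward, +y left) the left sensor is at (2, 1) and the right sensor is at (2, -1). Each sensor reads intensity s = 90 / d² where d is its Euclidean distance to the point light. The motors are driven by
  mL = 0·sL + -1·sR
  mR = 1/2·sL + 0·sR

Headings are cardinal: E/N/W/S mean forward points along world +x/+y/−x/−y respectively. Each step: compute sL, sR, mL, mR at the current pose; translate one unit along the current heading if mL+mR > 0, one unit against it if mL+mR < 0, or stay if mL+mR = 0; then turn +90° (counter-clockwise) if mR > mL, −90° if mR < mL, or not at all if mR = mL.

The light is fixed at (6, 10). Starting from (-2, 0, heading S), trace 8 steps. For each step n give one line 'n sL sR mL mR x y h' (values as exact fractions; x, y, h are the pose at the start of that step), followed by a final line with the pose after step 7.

n=0: pose=(-2,0,S); sL=90/193, sR=2/5; mL=-2/5, mR=45/193; mL+mR=-161/965 → advance -1; mR−mL=611/965 → turn +1·90°
n=1: pose=(-2,1,E); sL=9/10, sR=45/68; mL=-45/68, mR=9/20; mL+mR=-18/85 → advance -1; mR−mL=189/170 → turn +1·90°
n=2: pose=(-3,1,N); sL=90/149, sR=90/113; mL=-90/113, mR=45/149; mL+mR=-8325/16837 → advance -1; mR−mL=18495/16837 → turn +1·90°
n=3: pose=(-3,0,W); sL=45/121, sR=45/101; mL=-45/101, mR=45/242; mL+mR=-6345/24442 → advance -1; mR−mL=15435/24442 → turn +1·90°
n=4: pose=(-2,0,S); sL=90/193, sR=2/5; mL=-2/5, mR=45/193; mL+mR=-161/965 → advance -1; mR−mL=611/965 → turn +1·90°
n=5: pose=(-2,1,E); sL=9/10, sR=45/68; mL=-45/68, mR=9/20; mL+mR=-18/85 → advance -1; mR−mL=189/170 → turn +1·90°
n=6: pose=(-3,1,N); sL=90/149, sR=90/113; mL=-90/113, mR=45/149; mL+mR=-8325/16837 → advance -1; mR−mL=18495/16837 → turn +1·90°
n=7: pose=(-3,0,W); sL=45/121, sR=45/101; mL=-45/101, mR=45/242; mL+mR=-6345/24442 → advance -1; mR−mL=15435/24442 → turn +1·90°

0 90/193 2/5 -2/5 45/193 -2 0 S
1 9/10 45/68 -45/68 9/20 -2 1 E
2 90/149 90/113 -90/113 45/149 -3 1 N
3 45/121 45/101 -45/101 45/242 -3 0 W
4 90/193 2/5 -2/5 45/193 -2 0 S
5 9/10 45/68 -45/68 9/20 -2 1 E
6 90/149 90/113 -90/113 45/149 -3 1 N
7 45/121 45/101 -45/101 45/242 -3 0 W
final -2 0 S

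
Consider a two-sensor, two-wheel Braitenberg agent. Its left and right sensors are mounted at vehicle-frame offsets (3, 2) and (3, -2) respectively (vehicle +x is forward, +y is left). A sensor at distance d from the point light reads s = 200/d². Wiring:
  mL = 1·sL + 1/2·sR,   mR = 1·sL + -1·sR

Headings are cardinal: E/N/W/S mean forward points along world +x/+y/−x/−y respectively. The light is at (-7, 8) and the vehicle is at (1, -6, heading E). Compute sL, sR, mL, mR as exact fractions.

40/53 200/377 20380/19981 4480/19981

left sensor world pos  = (4, -4); dL² = 265
right sensor world pos = (4, -8); dR² = 377
sL = 200/265 = 40/53
sR = 200/377 = 200/377
mL = 1·sL + 1/2·sR = 20380/19981
mR = 1·sL + -1·sR = 4480/19981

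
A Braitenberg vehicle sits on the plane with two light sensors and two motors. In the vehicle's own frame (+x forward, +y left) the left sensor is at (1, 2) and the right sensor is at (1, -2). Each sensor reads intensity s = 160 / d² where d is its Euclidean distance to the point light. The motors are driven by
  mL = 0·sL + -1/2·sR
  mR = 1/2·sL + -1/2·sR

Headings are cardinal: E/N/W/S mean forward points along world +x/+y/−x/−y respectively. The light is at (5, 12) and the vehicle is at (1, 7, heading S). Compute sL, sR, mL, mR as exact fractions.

left sensor world pos  = (3, 6); dL² = 40
right sensor world pos = (-1, 6); dR² = 72
sL = 160/40 = 4
sR = 160/72 = 20/9
mL = 0·sL + -1/2·sR = -10/9
mR = 1/2·sL + -1/2·sR = 8/9

4 20/9 -10/9 8/9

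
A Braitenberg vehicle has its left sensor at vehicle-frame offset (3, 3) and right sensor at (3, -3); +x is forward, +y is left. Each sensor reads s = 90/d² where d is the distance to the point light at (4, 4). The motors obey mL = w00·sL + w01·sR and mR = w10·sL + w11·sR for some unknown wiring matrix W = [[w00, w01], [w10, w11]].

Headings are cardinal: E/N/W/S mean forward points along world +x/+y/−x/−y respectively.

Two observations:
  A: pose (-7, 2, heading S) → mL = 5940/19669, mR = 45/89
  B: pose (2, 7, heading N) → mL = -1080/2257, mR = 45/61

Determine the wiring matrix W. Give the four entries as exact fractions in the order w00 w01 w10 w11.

obs A: pose=(-7,2,S) → sL=90/89, sR=90/221, mL=5940/19669, mR=45/89
obs B: pose=(2,7,N) → sL=90/61, sR=90/37, mL=-1080/2257, mR=45/61
sensor matrix S = [[90/89, 90/221], [90/61, 90/37]]; det S = 82522800/44392933
solve [mL_A; mL_B] = S·[w00; w01] and [mR_A; mR_B] = S·[w10; w11]:
  w00 = 1/2, w01 = -1/2, w10 = 1/2, w11 = 0

1/2 -1/2 1/2 0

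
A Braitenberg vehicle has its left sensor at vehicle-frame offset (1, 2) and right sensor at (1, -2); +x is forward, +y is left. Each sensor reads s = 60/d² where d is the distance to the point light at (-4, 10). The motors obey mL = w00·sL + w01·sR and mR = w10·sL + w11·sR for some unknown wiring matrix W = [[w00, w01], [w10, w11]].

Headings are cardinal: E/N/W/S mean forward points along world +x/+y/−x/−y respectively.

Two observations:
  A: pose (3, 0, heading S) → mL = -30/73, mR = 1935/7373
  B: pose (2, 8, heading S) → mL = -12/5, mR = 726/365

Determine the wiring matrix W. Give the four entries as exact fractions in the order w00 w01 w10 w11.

obs A: pose=(3,0,S) → sL=30/101, sR=30/73, mL=-30/73, mR=1935/7373
obs B: pose=(2,8,S) → sL=60/73, sR=12/5, mL=-12/5, mR=726/365
sensor matrix S = [[30/101, 30/73], [60/73, 12/5]]; det S = 201888/538229
solve [mL_A; mL_B] = S·[w00; w01] and [mR_A; mR_B] = S·[w10; w11]:
  w00 = 0, w01 = -1, w10 = -1/2, w11 = 1

0 -1 -1/2 1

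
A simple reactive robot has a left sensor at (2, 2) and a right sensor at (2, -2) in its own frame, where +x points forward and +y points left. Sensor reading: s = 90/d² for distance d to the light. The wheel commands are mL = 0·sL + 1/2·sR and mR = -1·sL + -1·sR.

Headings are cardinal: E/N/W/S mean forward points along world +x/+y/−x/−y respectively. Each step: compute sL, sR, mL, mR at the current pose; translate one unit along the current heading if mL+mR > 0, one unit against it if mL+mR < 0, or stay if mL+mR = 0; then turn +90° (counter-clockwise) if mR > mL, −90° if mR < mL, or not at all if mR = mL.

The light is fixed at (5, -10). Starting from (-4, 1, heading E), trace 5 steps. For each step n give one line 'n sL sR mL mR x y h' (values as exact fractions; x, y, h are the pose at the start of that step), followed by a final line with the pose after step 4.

0 45/109 9/13 9/26 -1566/1417 -4 1 E
1 18/29 2/5 1/5 -148/145 -5 1 S
2 45/122 9/34 9/68 -657/1037 -5 2 W
3 90/317 18/49 9/49 -10116/15533 -4 2 N
4 45/109 9/13 9/26 -1566/1417 -4 1 E
final -5 1 S

n=0: pose=(-4,1,E); sL=45/109, sR=9/13; mL=9/26, mR=-1566/1417; mL+mR=-2151/2834 → advance -1; mR−mL=-4113/2834 → turn -1·90°
n=1: pose=(-5,1,S); sL=18/29, sR=2/5; mL=1/5, mR=-148/145; mL+mR=-119/145 → advance -1; mR−mL=-177/145 → turn -1·90°
n=2: pose=(-5,2,W); sL=45/122, sR=9/34; mL=9/68, mR=-657/1037; mL+mR=-2079/4148 → advance -1; mR−mL=-3177/4148 → turn -1·90°
n=3: pose=(-4,2,N); sL=90/317, sR=18/49; mL=9/49, mR=-10116/15533; mL+mR=-7263/15533 → advance -1; mR−mL=-12969/15533 → turn -1·90°
n=4: pose=(-4,1,E); sL=45/109, sR=9/13; mL=9/26, mR=-1566/1417; mL+mR=-2151/2834 → advance -1; mR−mL=-4113/2834 → turn -1·90°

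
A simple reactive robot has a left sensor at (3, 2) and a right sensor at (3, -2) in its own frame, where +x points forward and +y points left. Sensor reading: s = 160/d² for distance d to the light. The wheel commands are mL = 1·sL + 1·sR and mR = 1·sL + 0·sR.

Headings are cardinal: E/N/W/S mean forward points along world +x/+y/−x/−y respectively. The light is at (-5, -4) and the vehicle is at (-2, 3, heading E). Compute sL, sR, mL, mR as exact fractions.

160/117 160/61 28480/7137 160/117

left sensor world pos  = (1, 5); dL² = 117
right sensor world pos = (1, 1); dR² = 61
sL = 160/117 = 160/117
sR = 160/61 = 160/61
mL = 1·sL + 1·sR = 28480/7137
mR = 1·sL + 0·sR = 160/117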